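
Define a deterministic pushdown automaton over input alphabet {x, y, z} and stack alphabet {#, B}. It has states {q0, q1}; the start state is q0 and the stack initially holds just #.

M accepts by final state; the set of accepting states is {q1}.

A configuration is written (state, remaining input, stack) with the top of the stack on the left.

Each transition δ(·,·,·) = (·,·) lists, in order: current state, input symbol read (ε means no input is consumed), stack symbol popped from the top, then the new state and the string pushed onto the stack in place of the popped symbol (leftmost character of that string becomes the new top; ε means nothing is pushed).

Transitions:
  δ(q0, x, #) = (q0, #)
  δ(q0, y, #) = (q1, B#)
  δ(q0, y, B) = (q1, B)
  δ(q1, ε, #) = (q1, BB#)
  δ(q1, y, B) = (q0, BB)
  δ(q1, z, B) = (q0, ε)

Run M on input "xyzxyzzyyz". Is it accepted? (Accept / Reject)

(q0, xyzxyzzyyz, #) ⊢ (q0, yzxyzzyyz, #) ⊢ (q1, zxyzzyyz, B#) ⊢ (q0, xyzzyyz, #) ⊢ (q0, yzzyyz, #) ⊢ (q1, zzyyz, B#) ⊢ (q0, zyyz, #)
No transition applies at (q0, zyyz, #); input not fully consumed.

Reject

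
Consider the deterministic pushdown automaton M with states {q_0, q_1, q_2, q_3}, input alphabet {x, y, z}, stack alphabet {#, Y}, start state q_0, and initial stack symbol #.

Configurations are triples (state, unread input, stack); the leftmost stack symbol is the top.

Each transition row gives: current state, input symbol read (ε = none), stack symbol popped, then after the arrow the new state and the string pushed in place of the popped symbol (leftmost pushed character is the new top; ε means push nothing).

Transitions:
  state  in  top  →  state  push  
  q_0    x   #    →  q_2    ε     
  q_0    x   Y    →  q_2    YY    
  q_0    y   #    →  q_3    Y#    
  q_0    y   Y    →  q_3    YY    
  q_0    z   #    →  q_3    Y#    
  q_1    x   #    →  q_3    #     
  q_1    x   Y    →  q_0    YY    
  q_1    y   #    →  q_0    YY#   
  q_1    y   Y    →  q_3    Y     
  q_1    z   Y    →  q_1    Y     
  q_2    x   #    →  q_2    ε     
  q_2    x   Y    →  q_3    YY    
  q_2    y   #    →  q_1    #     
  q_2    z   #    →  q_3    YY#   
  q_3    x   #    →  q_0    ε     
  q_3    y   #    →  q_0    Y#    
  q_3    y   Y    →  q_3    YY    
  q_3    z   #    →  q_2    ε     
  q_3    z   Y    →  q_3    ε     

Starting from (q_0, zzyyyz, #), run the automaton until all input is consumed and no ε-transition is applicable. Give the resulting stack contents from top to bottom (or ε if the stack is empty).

(q_0, zzyyyz, #)
  read z, top #: go to q_3, push Y# → (q_3, zyyyz, Y#)
  read z, top Y: go to q_3, push ε → (q_3, yyyz, #)
  read y, top #: go to q_0, push Y# → (q_0, yyz, Y#)
  read y, top Y: go to q_3, push YY → (q_3, yz, YY#)
  read y, top Y: go to q_3, push YY → (q_3, z, YYY#)
  read z, top Y: go to q_3, push ε → (q_3, ε, YY#)
All input consumed in state q_3 with stack YY#.

YY#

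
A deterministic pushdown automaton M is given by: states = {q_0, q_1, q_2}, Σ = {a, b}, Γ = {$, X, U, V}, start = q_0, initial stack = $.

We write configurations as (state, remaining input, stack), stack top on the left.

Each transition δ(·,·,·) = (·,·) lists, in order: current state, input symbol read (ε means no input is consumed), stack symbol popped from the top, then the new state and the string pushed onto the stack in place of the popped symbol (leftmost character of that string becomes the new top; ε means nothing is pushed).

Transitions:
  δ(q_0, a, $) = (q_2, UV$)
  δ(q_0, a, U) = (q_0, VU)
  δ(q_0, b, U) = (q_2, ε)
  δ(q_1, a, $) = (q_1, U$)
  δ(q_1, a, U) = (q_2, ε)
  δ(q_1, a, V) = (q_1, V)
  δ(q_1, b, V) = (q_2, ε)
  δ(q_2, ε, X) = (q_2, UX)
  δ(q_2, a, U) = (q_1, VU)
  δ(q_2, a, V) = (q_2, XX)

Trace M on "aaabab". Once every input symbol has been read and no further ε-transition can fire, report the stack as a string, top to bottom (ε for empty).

(q_0, aaabab, $) ⊢ (q_2, aabab, UV$) ⊢ (q_1, abab, VUV$) ⊢ (q_1, bab, VUV$) ⊢ (q_2, ab, UV$) ⊢ (q_1, b, VUV$) ⊢ (q_2, ε, UV$)
All input consumed in state q_2 with stack UV$.

UV$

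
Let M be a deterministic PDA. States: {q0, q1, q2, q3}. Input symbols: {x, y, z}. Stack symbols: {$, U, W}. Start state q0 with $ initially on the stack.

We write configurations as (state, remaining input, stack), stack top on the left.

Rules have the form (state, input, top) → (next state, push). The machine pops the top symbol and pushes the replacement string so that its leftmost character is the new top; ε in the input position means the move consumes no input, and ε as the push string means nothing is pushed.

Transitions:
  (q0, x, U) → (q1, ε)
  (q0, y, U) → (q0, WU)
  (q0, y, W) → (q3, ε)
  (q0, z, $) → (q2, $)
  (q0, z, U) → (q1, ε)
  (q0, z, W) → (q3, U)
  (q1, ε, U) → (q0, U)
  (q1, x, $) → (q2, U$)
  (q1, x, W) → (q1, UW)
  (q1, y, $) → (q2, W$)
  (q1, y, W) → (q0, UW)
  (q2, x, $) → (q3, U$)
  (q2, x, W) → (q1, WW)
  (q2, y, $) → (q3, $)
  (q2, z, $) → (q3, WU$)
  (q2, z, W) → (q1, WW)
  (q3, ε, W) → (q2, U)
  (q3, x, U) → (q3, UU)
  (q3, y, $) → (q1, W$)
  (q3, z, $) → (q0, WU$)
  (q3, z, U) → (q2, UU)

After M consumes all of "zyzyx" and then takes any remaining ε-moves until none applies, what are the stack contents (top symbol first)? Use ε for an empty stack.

(q0, zyzyx, $) ⊢ (q2, yzyx, $) ⊢ (q3, zyx, $) ⊢ (q0, yx, WU$) ⊢ (q3, x, U$) ⊢ (q3, ε, UU$)
All input consumed in state q3 with stack UU$.

UU$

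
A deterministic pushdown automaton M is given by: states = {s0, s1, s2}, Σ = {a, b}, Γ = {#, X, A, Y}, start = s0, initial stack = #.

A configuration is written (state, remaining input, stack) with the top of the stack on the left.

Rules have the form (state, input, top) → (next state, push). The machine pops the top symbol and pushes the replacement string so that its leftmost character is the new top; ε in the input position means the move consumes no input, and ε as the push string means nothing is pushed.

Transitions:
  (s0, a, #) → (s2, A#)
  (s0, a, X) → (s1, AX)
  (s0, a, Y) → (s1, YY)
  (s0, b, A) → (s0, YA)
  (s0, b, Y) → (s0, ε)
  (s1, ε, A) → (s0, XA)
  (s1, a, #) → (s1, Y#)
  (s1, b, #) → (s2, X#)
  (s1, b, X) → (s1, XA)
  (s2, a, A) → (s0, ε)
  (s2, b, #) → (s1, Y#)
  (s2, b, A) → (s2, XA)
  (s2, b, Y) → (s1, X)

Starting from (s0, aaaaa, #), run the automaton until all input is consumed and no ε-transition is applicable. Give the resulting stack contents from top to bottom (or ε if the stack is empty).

A#

(s0, aaaaa, #)
  read a, top #: go to s2, push A# → (s2, aaaa, A#)
  read a, top A: go to s0, push ε → (s0, aaa, #)
  read a, top #: go to s2, push A# → (s2, aa, A#)
  read a, top A: go to s0, push ε → (s0, a, #)
  read a, top #: go to s2, push A# → (s2, ε, A#)
All input consumed in state s2 with stack A#.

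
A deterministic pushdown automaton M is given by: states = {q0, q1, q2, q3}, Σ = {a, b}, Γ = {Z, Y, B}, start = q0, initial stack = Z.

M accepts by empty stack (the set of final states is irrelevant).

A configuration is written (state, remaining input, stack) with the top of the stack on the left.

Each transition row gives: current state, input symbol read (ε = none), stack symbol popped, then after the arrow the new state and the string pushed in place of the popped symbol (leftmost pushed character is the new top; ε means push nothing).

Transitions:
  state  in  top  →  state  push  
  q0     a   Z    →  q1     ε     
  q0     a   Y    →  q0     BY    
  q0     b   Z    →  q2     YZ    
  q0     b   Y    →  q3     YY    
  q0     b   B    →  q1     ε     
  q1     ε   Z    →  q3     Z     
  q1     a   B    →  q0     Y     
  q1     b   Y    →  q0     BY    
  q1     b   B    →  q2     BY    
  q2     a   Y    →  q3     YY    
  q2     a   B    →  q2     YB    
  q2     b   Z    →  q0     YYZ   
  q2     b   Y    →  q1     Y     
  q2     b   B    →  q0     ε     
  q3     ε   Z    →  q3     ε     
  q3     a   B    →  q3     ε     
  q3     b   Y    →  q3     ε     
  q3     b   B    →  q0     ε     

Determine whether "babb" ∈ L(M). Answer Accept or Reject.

(q0, babb, Z)
  read b, top Z: go to q2, push YZ → (q2, abb, YZ)
  read a, top Y: go to q3, push YY → (q3, bb, YYZ)
  read b, top Y: go to q3, push ε → (q3, b, YZ)
  read b, top Y: go to q3, push ε → (q3, ε, Z)
  ε-move, top Z: go to q3, push ε → (q3, ε, ε)
All input consumed and the stack is empty.

Accept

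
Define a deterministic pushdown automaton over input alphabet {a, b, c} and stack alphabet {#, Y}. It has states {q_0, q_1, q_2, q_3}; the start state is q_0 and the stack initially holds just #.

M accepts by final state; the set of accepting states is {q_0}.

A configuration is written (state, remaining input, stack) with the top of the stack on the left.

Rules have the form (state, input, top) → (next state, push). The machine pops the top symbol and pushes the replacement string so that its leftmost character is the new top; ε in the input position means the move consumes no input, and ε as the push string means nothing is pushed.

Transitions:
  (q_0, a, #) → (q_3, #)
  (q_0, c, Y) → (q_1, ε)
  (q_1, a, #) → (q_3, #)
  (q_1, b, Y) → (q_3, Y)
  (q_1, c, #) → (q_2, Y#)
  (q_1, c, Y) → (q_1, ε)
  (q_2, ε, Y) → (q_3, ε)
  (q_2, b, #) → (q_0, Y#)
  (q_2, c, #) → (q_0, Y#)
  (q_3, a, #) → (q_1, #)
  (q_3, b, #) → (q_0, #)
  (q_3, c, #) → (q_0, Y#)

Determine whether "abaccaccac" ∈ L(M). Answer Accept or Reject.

Accept

(q_0, abaccaccac, #)
  read a, top #: go to q_3, push # → (q_3, baccaccac, #)
  read b, top #: go to q_0, push # → (q_0, accaccac, #)
  read a, top #: go to q_3, push # → (q_3, ccaccac, #)
  read c, top #: go to q_0, push Y# → (q_0, caccac, Y#)
  read c, top Y: go to q_1, push ε → (q_1, accac, #)
  read a, top #: go to q_3, push # → (q_3, ccac, #)
  read c, top #: go to q_0, push Y# → (q_0, cac, Y#)
  read c, top Y: go to q_1, push ε → (q_1, ac, #)
  read a, top #: go to q_3, push # → (q_3, c, #)
  read c, top #: go to q_0, push Y# → (q_0, ε, Y#)
All input consumed; state q_0 ∈ F.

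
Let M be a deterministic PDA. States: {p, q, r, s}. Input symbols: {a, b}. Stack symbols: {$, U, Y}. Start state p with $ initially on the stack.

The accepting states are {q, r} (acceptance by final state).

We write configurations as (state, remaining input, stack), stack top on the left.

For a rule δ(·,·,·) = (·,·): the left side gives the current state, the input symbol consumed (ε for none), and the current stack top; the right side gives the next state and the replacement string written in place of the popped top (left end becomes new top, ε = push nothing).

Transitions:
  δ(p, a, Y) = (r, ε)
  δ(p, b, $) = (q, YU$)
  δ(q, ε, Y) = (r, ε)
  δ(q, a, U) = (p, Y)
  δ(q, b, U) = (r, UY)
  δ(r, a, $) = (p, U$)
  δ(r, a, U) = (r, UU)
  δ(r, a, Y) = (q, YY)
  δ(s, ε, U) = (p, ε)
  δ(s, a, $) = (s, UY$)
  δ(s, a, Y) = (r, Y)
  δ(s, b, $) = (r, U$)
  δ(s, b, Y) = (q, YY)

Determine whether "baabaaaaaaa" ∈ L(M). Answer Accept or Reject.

Reject

(p, baabaaaaaaa, $)
  read b, top $: go to q, push YU$ → (q, aabaaaaaaa, YU$)
  ε-move, top Y: go to r, push ε → (r, aabaaaaaaa, U$)
  read a, top U: go to r, push UU → (r, abaaaaaaa, UU$)
  read a, top U: go to r, push UU → (r, baaaaaaa, UUU$)
No transition applies at (r, baaaaaaa, UUU$); input not fully consumed.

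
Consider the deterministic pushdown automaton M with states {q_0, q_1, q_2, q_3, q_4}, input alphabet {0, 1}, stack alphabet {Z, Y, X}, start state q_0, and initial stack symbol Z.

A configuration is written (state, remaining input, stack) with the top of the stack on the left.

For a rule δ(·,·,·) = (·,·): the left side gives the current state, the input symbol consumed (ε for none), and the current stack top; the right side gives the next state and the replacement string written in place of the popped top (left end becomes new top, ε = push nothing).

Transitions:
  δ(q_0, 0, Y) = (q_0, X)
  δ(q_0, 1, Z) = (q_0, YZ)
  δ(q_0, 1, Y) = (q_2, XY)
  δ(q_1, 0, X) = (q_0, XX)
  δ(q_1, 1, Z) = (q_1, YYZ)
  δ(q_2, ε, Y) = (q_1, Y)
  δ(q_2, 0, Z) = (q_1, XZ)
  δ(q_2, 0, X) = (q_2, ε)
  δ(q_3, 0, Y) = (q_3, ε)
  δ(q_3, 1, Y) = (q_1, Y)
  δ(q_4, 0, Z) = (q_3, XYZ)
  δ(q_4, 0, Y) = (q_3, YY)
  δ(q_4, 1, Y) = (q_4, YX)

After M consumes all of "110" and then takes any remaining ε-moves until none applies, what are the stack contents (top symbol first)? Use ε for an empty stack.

YZ

(q_0, 110, Z)
  read 1, top Z: go to q_0, push YZ → (q_0, 10, YZ)
  read 1, top Y: go to q_2, push XY → (q_2, 0, XYZ)
  read 0, top X: go to q_2, push ε → (q_2, ε, YZ)
  ε-move, top Y: go to q_1, push Y → (q_1, ε, YZ)
All input consumed in state q_1 with stack YZ.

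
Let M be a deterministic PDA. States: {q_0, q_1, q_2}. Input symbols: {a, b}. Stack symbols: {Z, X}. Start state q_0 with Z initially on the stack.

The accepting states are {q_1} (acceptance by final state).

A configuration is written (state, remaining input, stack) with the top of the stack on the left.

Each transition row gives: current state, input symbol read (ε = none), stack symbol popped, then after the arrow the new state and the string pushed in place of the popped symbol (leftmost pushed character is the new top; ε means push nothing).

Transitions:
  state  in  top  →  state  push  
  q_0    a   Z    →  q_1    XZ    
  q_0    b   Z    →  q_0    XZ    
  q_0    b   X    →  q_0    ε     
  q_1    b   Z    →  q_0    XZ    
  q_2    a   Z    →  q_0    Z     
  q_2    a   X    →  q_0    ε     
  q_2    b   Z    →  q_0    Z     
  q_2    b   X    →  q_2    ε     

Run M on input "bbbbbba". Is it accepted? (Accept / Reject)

Accept

(q_0, bbbbbba, Z)
  read b, top Z: go to q_0, push XZ → (q_0, bbbbba, XZ)
  read b, top X: go to q_0, push ε → (q_0, bbbba, Z)
  read b, top Z: go to q_0, push XZ → (q_0, bbba, XZ)
  read b, top X: go to q_0, push ε → (q_0, bba, Z)
  read b, top Z: go to q_0, push XZ → (q_0, ba, XZ)
  read b, top X: go to q_0, push ε → (q_0, a, Z)
  read a, top Z: go to q_1, push XZ → (q_1, ε, XZ)
All input consumed; state q_1 ∈ F.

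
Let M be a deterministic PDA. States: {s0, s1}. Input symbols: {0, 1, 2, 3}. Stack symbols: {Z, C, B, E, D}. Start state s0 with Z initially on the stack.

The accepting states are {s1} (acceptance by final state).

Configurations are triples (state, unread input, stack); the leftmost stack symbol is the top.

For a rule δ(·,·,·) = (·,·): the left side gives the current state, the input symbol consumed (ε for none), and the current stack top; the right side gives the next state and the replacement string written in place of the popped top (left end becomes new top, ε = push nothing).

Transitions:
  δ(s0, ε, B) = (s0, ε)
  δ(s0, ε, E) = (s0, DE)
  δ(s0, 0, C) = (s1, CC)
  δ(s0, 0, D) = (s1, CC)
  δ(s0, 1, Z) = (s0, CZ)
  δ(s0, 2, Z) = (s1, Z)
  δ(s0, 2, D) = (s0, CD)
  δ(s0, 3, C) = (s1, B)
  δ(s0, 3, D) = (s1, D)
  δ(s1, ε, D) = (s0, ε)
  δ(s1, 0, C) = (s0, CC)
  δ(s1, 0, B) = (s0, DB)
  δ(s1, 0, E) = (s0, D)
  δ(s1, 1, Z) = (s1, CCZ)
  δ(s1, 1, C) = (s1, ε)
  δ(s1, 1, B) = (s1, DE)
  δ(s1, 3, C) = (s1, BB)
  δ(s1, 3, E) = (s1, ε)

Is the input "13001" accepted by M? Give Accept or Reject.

(s0, 13001, Z)
  read 1, top Z: go to s0, push CZ → (s0, 3001, CZ)
  read 3, top C: go to s1, push B → (s1, 001, BZ)
  read 0, top B: go to s0, push DB → (s0, 01, DBZ)
  read 0, top D: go to s1, push CC → (s1, 1, CCBZ)
  read 1, top C: go to s1, push ε → (s1, ε, CBZ)
All input consumed; state s1 ∈ F.

Accept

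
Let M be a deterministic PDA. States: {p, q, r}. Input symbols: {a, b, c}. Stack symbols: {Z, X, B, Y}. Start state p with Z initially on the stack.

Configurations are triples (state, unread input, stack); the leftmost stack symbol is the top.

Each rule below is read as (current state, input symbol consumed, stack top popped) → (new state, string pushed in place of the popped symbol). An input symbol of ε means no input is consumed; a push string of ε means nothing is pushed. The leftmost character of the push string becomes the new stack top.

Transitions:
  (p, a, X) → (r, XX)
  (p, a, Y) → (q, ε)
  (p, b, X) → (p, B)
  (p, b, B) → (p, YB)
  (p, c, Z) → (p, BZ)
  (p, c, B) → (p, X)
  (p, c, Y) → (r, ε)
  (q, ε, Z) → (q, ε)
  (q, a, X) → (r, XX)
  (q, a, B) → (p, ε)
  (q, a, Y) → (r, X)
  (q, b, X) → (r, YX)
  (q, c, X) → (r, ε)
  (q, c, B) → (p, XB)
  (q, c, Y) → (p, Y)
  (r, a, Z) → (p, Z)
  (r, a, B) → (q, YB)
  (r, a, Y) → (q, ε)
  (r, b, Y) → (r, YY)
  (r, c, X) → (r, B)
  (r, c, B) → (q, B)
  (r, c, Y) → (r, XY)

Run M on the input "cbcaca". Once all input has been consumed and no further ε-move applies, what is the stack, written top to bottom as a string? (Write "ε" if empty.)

(p, cbcaca, Z) ⊢ (p, bcaca, BZ) ⊢ (p, caca, YBZ) ⊢ (r, aca, BZ) ⊢ (q, ca, YBZ) ⊢ (p, a, YBZ) ⊢ (q, ε, BZ)
All input consumed in state q with stack BZ.

BZ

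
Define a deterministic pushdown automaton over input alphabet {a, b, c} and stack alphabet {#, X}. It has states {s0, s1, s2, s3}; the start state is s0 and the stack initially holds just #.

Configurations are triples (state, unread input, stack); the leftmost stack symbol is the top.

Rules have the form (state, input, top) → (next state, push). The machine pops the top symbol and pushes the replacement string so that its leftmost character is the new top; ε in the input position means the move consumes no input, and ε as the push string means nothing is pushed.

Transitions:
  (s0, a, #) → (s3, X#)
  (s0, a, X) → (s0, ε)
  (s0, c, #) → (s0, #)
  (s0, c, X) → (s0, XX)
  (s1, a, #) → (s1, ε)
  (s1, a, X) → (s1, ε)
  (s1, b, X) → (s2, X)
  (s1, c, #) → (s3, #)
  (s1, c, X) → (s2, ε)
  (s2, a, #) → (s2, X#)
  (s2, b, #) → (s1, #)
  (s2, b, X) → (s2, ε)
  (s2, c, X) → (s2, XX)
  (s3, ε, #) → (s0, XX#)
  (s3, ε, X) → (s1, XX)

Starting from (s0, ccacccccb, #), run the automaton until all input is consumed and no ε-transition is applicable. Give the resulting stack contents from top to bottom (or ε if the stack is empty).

(s0, ccacccccb, #)
  read c, top #: go to s0, push # → (s0, cacccccb, #)
  read c, top #: go to s0, push # → (s0, acccccb, #)
  read a, top #: go to s3, push X# → (s3, cccccb, X#)
  ε-move, top X: go to s1, push XX → (s1, cccccb, XX#)
  read c, top X: go to s2, push ε → (s2, ccccb, X#)
  read c, top X: go to s2, push XX → (s2, cccb, XX#)
  read c, top X: go to s2, push XX → (s2, ccb, XXX#)
  read c, top X: go to s2, push XX → (s2, cb, XXXX#)
  read c, top X: go to s2, push XX → (s2, b, XXXXX#)
  read b, top X: go to s2, push ε → (s2, ε, XXXX#)
All input consumed in state s2 with stack XXXX#.

XXXX#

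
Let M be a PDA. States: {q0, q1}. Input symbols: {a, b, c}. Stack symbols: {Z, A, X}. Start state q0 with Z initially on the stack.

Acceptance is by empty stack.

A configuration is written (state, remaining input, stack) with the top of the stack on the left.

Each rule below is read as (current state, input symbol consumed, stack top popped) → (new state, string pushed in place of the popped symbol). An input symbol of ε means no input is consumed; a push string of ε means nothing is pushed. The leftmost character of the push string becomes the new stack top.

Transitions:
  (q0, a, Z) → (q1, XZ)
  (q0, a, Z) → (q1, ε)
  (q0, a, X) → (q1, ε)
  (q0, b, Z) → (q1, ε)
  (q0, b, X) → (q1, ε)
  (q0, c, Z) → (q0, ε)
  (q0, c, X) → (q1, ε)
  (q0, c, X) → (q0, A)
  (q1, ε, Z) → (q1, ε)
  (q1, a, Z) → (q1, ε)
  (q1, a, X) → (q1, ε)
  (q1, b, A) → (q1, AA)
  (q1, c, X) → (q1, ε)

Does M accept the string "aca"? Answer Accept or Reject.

One accepting computation: (q0, aca, Z) ⊢ (q1, ca, XZ) ⊢ (q1, a, Z) ⊢ (q1, ε, ε)
All input consumed and the stack is empty.

Accept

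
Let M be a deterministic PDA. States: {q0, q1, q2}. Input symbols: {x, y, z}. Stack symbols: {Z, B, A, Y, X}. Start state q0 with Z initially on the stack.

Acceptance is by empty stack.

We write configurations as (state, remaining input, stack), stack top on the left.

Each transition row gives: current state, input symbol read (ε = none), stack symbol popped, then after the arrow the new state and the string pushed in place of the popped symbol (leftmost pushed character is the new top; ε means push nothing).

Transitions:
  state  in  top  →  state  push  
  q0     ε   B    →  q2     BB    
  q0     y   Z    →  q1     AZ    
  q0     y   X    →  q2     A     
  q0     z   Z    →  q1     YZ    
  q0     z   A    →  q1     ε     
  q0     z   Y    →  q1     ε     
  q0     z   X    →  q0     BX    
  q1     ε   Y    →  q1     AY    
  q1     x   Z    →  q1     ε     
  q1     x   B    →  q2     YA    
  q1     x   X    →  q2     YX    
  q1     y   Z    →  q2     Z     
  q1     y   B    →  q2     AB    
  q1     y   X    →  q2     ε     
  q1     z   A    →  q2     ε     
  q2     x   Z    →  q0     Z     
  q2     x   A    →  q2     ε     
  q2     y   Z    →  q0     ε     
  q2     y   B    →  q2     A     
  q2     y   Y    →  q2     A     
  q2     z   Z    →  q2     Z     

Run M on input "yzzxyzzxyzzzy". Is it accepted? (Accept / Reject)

(q0, yzzxyzzxyzzzy, Z)
  read y, top Z: go to q1, push AZ → (q1, zzxyzzxyzzzy, AZ)
  read z, top A: go to q2, push ε → (q2, zxyzzxyzzzy, Z)
  read z, top Z: go to q2, push Z → (q2, xyzzxyzzzy, Z)
  read x, top Z: go to q0, push Z → (q0, yzzxyzzzy, Z)
  read y, top Z: go to q1, push AZ → (q1, zzxyzzzy, AZ)
  read z, top A: go to q2, push ε → (q2, zxyzzzy, Z)
  read z, top Z: go to q2, push Z → (q2, xyzzzy, Z)
  read x, top Z: go to q0, push Z → (q0, yzzzy, Z)
  read y, top Z: go to q1, push AZ → (q1, zzzy, AZ)
  read z, top A: go to q2, push ε → (q2, zzy, Z)
  read z, top Z: go to q2, push Z → (q2, zy, Z)
  read z, top Z: go to q2, push Z → (q2, y, Z)
  read y, top Z: go to q0, push ε → (q0, ε, ε)
All input consumed and the stack is empty.

Accept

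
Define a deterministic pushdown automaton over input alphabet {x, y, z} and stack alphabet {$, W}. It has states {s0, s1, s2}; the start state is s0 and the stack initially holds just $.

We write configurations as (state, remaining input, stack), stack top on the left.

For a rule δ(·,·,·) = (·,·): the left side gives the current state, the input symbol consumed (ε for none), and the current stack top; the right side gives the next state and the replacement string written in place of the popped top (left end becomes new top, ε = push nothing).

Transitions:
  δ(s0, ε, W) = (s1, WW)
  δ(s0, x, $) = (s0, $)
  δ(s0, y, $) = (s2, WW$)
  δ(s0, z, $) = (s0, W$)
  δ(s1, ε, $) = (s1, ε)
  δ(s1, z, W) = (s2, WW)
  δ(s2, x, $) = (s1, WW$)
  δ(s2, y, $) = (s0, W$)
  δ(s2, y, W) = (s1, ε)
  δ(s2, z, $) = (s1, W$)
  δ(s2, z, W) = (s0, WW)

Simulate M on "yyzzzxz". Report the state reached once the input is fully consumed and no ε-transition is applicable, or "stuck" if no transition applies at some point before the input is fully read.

stuck

(s0, yyzzzxz, $)
  read y, top $: go to s2, push WW$ → (s2, yzzzxz, WW$)
  read y, top W: go to s1, push ε → (s1, zzzxz, W$)
  read z, top W: go to s2, push WW → (s2, zzxz, WW$)
  read z, top W: go to s0, push WW → (s0, zxz, WWW$)
  ε-move, top W: go to s1, push WW → (s1, zxz, WWWW$)
  read z, top W: go to s2, push WW → (s2, xz, WWWWW$)
No transition for (s2, x, top W); M blocks with input xz remaining.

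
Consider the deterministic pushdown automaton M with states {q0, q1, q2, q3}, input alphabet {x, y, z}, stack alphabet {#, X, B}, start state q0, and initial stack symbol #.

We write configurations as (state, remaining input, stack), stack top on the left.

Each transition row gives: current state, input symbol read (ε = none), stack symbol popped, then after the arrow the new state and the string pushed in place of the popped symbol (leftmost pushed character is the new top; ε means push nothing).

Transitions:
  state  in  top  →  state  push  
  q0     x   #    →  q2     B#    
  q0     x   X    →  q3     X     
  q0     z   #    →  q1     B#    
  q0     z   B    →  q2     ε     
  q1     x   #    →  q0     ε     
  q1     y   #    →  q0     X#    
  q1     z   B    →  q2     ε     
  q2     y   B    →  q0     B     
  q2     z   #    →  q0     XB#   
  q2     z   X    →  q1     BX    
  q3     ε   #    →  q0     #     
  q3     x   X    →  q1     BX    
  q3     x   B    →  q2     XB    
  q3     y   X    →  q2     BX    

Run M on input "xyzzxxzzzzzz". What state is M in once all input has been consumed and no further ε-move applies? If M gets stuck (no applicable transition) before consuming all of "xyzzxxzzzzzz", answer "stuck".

q1

(q0, xyzzxxzzzzzz, #)
  read x, top #: go to q2, push B# → (q2, yzzxxzzzzzz, B#)
  read y, top B: go to q0, push B → (q0, zzxxzzzzzz, B#)
  read z, top B: go to q2, push ε → (q2, zxxzzzzzz, #)
  read z, top #: go to q0, push XB# → (q0, xxzzzzzz, XB#)
  read x, top X: go to q3, push X → (q3, xzzzzzz, XB#)
  read x, top X: go to q1, push BX → (q1, zzzzzz, BXB#)
  read z, top B: go to q2, push ε → (q2, zzzzz, XB#)
  read z, top X: go to q1, push BX → (q1, zzzz, BXB#)
  read z, top B: go to q2, push ε → (q2, zzz, XB#)
  read z, top X: go to q1, push BX → (q1, zz, BXB#)
  read z, top B: go to q2, push ε → (q2, z, XB#)
  read z, top X: go to q1, push BX → (q1, ε, BXB#)
All input consumed; M is in state q1.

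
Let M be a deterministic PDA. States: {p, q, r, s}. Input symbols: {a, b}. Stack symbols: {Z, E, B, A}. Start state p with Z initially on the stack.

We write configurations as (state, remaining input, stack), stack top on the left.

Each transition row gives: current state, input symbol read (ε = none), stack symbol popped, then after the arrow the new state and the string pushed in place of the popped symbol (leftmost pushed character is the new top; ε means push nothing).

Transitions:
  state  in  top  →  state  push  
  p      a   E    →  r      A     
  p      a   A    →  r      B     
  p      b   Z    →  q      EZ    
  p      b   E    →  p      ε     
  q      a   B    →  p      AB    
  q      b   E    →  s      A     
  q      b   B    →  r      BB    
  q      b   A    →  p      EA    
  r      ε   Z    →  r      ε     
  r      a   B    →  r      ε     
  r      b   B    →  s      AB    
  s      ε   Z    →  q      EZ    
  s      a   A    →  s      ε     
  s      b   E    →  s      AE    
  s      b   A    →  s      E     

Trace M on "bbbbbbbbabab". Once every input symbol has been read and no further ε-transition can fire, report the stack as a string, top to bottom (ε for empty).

(p, bbbbbbbbabab, Z)
  read b, top Z: go to q, push EZ → (q, bbbbbbbabab, EZ)
  read b, top E: go to s, push A → (s, bbbbbbabab, AZ)
  read b, top A: go to s, push E → (s, bbbbbabab, EZ)
  read b, top E: go to s, push AE → (s, bbbbabab, AEZ)
  read b, top A: go to s, push E → (s, bbbabab, EEZ)
  read b, top E: go to s, push AE → (s, bbabab, AEEZ)
  read b, top A: go to s, push E → (s, babab, EEEZ)
  read b, top E: go to s, push AE → (s, abab, AEEEZ)
  read a, top A: go to s, push ε → (s, bab, EEEZ)
  read b, top E: go to s, push AE → (s, ab, AEEEZ)
  read a, top A: go to s, push ε → (s, b, EEEZ)
  read b, top E: go to s, push AE → (s, ε, AEEEZ)
All input consumed in state s with stack AEEEZ.

AEEEZ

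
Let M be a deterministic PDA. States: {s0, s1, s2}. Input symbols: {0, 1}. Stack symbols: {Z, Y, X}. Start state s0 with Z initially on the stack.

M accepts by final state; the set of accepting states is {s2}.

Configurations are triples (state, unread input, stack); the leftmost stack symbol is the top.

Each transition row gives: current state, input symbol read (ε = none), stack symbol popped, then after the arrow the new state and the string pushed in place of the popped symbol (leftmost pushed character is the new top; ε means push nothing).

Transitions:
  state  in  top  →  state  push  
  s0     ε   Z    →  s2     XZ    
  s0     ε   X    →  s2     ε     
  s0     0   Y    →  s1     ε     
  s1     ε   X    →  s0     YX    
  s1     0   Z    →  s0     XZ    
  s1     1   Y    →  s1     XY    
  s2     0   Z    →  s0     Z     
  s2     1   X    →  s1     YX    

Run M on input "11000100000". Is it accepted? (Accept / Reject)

Reject

(s0, 11000100000, Z) ⊢ (s2, 11000100000, XZ) ⊢ (s1, 1000100000, YXZ) ⊢ (s1, 000100000, XYXZ) ⊢ (s0, 000100000, YXYXZ) ⊢ (s1, 00100000, XYXZ) ⊢ (s0, 00100000, YXYXZ) ⊢ (s1, 0100000, XYXZ) ⊢ (s0, 0100000, YXYXZ) ⊢ (s1, 100000, XYXZ) ⊢ (s0, 100000, YXYXZ)
No transition applies at (s0, 100000, YXYXZ); input not fully consumed.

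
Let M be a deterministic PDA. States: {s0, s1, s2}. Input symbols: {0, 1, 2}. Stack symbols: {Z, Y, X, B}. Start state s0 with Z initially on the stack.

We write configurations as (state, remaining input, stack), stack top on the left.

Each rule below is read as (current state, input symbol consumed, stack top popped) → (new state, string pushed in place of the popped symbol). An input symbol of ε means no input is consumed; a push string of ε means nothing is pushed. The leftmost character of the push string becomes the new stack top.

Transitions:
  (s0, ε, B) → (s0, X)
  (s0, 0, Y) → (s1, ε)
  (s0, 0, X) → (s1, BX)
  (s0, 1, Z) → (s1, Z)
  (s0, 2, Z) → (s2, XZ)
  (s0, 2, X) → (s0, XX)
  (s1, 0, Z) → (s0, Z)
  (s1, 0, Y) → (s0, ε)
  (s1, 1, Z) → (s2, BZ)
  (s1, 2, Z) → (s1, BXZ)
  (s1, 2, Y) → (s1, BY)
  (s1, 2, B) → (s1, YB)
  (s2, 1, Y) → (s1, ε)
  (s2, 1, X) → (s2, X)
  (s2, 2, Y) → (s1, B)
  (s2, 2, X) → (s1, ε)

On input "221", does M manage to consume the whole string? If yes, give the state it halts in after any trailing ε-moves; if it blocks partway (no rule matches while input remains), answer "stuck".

(s0, 221, Z) ⊢ (s2, 21, XZ) ⊢ (s1, 1, Z) ⊢ (s2, ε, BZ)
All input consumed; M is in state s2.

s2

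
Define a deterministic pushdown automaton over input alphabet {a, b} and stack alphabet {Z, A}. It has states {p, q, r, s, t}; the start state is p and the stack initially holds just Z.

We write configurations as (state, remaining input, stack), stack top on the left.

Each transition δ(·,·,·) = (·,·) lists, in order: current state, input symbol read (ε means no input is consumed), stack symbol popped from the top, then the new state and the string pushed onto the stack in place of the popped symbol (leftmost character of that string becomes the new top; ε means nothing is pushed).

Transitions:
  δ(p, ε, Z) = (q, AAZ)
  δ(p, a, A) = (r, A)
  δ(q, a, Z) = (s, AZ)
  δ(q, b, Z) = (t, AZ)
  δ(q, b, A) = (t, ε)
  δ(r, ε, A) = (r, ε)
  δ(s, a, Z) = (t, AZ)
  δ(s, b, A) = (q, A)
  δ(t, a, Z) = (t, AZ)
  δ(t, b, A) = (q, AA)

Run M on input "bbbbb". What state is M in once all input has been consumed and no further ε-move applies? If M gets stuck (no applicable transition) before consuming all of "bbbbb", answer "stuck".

(p, bbbbb, Z)
  ε-move, top Z: go to q, push AAZ → (q, bbbbb, AAZ)
  read b, top A: go to t, push ε → (t, bbbb, AZ)
  read b, top A: go to q, push AA → (q, bbb, AAZ)
  read b, top A: go to t, push ε → (t, bb, AZ)
  read b, top A: go to q, push AA → (q, b, AAZ)
  read b, top A: go to t, push ε → (t, ε, AZ)
All input consumed; M is in state t.

t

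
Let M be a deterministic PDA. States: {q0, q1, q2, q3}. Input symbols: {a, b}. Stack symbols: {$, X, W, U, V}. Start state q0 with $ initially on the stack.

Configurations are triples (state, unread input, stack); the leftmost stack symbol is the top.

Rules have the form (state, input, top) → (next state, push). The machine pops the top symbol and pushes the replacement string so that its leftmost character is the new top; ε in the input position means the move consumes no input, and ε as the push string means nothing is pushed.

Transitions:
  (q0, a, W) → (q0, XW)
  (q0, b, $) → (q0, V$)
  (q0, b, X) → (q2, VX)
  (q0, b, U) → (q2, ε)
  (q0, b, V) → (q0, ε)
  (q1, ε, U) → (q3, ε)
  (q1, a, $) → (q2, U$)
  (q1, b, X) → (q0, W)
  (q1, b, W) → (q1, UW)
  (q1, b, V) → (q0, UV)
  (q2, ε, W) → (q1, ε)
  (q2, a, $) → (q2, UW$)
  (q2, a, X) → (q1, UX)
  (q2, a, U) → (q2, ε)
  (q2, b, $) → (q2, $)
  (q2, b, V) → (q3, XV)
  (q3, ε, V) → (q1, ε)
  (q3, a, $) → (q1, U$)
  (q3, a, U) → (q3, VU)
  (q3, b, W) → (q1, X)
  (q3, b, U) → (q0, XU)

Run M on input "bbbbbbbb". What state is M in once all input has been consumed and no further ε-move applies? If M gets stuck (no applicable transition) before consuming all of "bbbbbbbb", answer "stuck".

q0

(q0, bbbbbbbb, $) ⊢ (q0, bbbbbbb, V$) ⊢ (q0, bbbbbb, $) ⊢ (q0, bbbbb, V$) ⊢ (q0, bbbb, $) ⊢ (q0, bbb, V$) ⊢ (q0, bb, $) ⊢ (q0, b, V$) ⊢ (q0, ε, $)
All input consumed; M is in state q0.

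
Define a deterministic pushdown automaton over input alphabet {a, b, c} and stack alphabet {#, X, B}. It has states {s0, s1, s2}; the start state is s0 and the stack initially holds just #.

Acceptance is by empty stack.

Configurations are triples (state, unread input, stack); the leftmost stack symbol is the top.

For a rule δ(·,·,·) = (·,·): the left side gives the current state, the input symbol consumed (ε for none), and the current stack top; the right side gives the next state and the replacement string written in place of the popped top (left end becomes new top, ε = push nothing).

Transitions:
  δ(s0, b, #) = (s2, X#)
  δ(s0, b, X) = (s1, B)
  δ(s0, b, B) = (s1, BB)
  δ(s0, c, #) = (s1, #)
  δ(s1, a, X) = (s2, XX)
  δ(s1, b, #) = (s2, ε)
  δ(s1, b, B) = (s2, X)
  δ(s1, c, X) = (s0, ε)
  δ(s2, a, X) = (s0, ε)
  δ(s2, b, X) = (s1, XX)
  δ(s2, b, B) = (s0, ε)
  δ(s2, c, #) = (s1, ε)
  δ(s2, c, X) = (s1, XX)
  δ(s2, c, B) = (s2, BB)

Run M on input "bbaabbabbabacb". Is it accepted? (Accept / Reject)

Accept

(s0, bbaabbabbabacb, #) ⊢ (s2, baabbabbabacb, X#) ⊢ (s1, aabbabbabacb, XX#) ⊢ (s2, abbabbabacb, XXX#) ⊢ (s0, bbabbabacb, XX#) ⊢ (s1, babbabacb, BX#) ⊢ (s2, abbabacb, XX#) ⊢ (s0, bbabacb, X#) ⊢ (s1, babacb, B#) ⊢ (s2, abacb, X#) ⊢ (s0, bacb, #) ⊢ (s2, acb, X#) ⊢ (s0, cb, #) ⊢ (s1, b, #) ⊢ (s2, ε, ε)
All input consumed and the stack is empty.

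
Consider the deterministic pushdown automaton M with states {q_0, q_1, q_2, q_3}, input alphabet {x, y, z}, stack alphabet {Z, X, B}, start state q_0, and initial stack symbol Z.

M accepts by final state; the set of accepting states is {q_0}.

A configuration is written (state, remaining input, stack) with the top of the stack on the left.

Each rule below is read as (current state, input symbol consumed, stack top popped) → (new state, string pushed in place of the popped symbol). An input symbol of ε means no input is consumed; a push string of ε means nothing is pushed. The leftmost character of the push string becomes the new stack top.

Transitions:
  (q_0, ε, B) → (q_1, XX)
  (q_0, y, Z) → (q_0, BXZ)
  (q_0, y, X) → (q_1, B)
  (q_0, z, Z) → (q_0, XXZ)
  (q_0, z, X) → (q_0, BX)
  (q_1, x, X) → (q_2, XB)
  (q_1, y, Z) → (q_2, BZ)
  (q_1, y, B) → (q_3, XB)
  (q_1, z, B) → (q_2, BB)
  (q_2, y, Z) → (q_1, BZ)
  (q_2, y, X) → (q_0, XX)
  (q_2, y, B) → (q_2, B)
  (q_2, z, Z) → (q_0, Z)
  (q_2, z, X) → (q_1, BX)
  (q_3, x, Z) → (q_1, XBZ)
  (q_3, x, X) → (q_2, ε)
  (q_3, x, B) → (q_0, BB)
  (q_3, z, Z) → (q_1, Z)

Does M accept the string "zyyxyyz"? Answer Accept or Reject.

(q_0, zyyxyyz, Z)
  read z, top Z: go to q_0, push XXZ → (q_0, yyxyyz, XXZ)
  read y, top X: go to q_1, push B → (q_1, yxyyz, BXZ)
  read y, top B: go to q_3, push XB → (q_3, xyyz, XBXZ)
  read x, top X: go to q_2, push ε → (q_2, yyz, BXZ)
  read y, top B: go to q_2, push B → (q_2, yz, BXZ)
  read y, top B: go to q_2, push B → (q_2, z, BXZ)
No transition applies at (q_2, z, BXZ); input not fully consumed.

Reject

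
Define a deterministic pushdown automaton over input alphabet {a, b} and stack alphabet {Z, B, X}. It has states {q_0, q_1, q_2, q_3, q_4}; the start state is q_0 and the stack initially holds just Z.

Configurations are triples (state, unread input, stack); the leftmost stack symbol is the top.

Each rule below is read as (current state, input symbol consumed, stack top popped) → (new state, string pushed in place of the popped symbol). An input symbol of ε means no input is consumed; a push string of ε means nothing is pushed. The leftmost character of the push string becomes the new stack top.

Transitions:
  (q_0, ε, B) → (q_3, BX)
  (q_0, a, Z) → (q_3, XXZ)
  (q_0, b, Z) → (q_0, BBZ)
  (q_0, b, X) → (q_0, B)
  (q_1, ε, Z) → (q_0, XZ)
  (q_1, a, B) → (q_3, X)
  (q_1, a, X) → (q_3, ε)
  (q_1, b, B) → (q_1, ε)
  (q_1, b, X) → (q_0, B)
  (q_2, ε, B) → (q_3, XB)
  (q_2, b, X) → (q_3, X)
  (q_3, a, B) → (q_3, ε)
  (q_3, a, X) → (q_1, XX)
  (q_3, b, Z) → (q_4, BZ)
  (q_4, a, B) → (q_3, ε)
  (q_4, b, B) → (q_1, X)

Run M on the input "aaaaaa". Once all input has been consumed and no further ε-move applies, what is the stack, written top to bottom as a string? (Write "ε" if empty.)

(q_0, aaaaaa, Z)
  read a, top Z: go to q_3, push XXZ → (q_3, aaaaa, XXZ)
  read a, top X: go to q_1, push XX → (q_1, aaaa, XXXZ)
  read a, top X: go to q_3, push ε → (q_3, aaa, XXZ)
  read a, top X: go to q_1, push XX → (q_1, aa, XXXZ)
  read a, top X: go to q_3, push ε → (q_3, a, XXZ)
  read a, top X: go to q_1, push XX → (q_1, ε, XXXZ)
All input consumed in state q_1 with stack XXXZ.

XXXZ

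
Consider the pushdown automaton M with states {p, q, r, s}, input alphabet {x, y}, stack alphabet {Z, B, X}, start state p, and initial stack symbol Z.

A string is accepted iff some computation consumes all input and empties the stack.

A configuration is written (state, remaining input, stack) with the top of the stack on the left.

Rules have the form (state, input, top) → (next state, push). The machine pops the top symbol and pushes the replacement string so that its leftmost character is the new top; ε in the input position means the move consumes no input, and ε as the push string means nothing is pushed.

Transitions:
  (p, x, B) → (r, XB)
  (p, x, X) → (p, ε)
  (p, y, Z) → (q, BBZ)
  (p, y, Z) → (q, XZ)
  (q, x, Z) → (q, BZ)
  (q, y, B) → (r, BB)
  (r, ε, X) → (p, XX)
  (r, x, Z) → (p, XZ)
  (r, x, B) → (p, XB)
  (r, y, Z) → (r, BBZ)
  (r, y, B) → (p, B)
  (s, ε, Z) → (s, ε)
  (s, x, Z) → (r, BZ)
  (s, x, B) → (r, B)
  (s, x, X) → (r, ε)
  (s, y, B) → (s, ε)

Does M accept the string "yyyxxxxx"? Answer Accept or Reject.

Reject

No computation consumes all input and empties the stack.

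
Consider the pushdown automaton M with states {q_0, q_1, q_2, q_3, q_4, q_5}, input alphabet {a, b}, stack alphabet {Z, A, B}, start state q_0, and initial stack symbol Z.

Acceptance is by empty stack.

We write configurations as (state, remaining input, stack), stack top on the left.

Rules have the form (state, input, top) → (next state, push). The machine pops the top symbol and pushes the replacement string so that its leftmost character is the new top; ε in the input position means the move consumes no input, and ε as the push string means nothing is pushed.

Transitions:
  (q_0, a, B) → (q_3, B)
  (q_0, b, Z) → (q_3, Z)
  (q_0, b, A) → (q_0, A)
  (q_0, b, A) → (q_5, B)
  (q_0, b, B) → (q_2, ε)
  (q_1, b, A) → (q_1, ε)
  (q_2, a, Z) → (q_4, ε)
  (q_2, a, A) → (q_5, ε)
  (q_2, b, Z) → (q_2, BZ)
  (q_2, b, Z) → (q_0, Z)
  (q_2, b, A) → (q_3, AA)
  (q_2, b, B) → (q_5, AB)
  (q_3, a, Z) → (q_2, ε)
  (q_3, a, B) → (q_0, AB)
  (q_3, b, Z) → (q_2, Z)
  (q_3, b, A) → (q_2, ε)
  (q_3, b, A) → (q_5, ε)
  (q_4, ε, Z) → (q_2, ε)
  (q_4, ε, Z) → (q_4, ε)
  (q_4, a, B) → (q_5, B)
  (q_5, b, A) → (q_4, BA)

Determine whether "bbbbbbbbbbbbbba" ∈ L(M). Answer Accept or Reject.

Accept

One accepting computation: (q_0, bbbbbbbbbbbbbba, Z) ⊢ (q_3, bbbbbbbbbbbbba, Z) ⊢ (q_2, bbbbbbbbbbbba, Z) ⊢ (q_0, bbbbbbbbbbba, Z) ⊢ (q_3, bbbbbbbbbba, Z) ⊢ (q_2, bbbbbbbbba, Z) ⊢ (q_0, bbbbbbbba, Z) ⊢ (q_3, bbbbbbba, Z) ⊢ (q_2, bbbbbba, Z) ⊢ (q_0, bbbbba, Z) ⊢ (q_3, bbbba, Z) ⊢ (q_2, bbba, Z) ⊢ (q_0, bba, Z) ⊢ (q_3, ba, Z) ⊢ (q_2, a, Z) ⊢ (q_4, ε, ε)
All input consumed and the stack is empty.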